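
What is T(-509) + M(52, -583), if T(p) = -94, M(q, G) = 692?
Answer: 598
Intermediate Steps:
T(-509) + M(52, -583) = -94 + 692 = 598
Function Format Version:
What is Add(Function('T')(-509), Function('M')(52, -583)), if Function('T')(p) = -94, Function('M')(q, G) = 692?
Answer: 598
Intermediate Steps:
Add(Function('T')(-509), Function('M')(52, -583)) = Add(-94, 692) = 598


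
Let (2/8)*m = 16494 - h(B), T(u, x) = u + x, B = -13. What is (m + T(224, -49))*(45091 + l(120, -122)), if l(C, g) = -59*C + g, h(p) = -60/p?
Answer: 32574044747/13 ≈ 2.5057e+9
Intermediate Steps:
l(C, g) = g - 59*C
m = 857448/13 (m = 4*(16494 - (-60)/(-13)) = 4*(16494 - (-60)*(-1)/13) = 4*(16494 - 1*60/13) = 4*(16494 - 60/13) = 4*(214362/13) = 857448/13 ≈ 65958.)
(m + T(224, -49))*(45091 + l(120, -122)) = (857448/13 + (224 - 49))*(45091 + (-122 - 59*120)) = (857448/13 + 175)*(45091 + (-122 - 7080)) = 859723*(45091 - 7202)/13 = (859723/13)*37889 = 32574044747/13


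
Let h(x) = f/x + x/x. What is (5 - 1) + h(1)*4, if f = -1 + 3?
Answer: 16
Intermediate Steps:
f = 2
h(x) = 1 + 2/x (h(x) = 2/x + x/x = 2/x + 1 = 1 + 2/x)
(5 - 1) + h(1)*4 = (5 - 1) + ((2 + 1)/1)*4 = 4 + (1*3)*4 = 4 + 3*4 = 4 + 12 = 16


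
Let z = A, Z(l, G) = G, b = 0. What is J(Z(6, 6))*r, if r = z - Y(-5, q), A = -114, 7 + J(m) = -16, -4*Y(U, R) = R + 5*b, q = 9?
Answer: 10281/4 ≈ 2570.3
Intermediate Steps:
Y(U, R) = -R/4 (Y(U, R) = -(R + 5*0)/4 = -(R + 0)/4 = -R/4)
J(m) = -23 (J(m) = -7 - 16 = -23)
z = -114
r = -447/4 (r = -114 - (-1)*9/4 = -114 - 1*(-9/4) = -114 + 9/4 = -447/4 ≈ -111.75)
J(Z(6, 6))*r = -23*(-447/4) = 10281/4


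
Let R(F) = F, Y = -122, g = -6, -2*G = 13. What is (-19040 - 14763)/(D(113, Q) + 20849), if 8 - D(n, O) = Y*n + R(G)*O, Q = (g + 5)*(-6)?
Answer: -33803/34682 ≈ -0.97466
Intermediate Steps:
G = -13/2 (G = -½*13 = -13/2 ≈ -6.5000)
Q = 6 (Q = (-6 + 5)*(-6) = -1*(-6) = 6)
D(n, O) = 8 + 122*n + 13*O/2 (D(n, O) = 8 - (-122*n - 13*O/2) = 8 + (122*n + 13*O/2) = 8 + 122*n + 13*O/2)
(-19040 - 14763)/(D(113, Q) + 20849) = (-19040 - 14763)/((8 + 122*113 + (13/2)*6) + 20849) = -33803/((8 + 13786 + 39) + 20849) = -33803/(13833 + 20849) = -33803/34682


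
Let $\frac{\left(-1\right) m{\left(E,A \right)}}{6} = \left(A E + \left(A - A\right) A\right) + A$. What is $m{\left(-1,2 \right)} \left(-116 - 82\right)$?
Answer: $0$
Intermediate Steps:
$m{\left(E,A \right)} = - 6 A - 6 A E$ ($m{\left(E,A \right)} = - 6 \left(\left(A E + \left(A - A\right) A\right) + A\right) = - 6 \left(\left(A E + 0 A\right) + A\right) = - 6 \left(\left(A E + 0\right) + A\right) = - 6 \left(A E + A\right) = - 6 \left(A + A E\right) = - 6 A - 6 A E$)
$m{\left(-1,2 \right)} \left(-116 - 82\right) = \left(-6\right) 2 \left(1 - 1\right) \left(-116 - 82\right) = \left(-6\right) 2 \cdot 0 \left(-198\right) = 0 \left(-198\right) = 0$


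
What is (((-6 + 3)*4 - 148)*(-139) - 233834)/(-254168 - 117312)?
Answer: 105797/185740 ≈ 0.56960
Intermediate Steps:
(((-6 + 3)*4 - 148)*(-139) - 233834)/(-254168 - 117312) = ((-3*4 - 148)*(-139) - 233834)/(-371480) = ((-12 - 148)*(-139) - 233834)*(-1/371480) = (-160*(-139) - 233834)*(-1/371480) = (22240 - 233834)*(-1/371480) = -211594*(-1/371480) = 105797/185740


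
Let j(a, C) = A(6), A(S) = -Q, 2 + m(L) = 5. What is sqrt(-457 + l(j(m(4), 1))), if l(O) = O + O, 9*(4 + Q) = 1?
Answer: I*sqrt(4043)/3 ≈ 21.195*I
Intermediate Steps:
Q = -35/9 (Q = -4 + (1/9)*1 = -4 + 1/9 = -35/9 ≈ -3.8889)
m(L) = 3 (m(L) = -2 + 5 = 3)
A(S) = 35/9 (A(S) = -1*(-35/9) = 35/9)
j(a, C) = 35/9
l(O) = 2*O
sqrt(-457 + l(j(m(4), 1))) = sqrt(-457 + 2*(35/9)) = sqrt(-457 + 70/9) = sqrt(-4043/9) = I*sqrt(4043)/3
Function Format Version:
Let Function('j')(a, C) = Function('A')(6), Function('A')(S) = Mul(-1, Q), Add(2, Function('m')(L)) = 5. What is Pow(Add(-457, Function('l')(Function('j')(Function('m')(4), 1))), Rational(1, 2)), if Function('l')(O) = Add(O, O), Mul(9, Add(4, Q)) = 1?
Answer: Mul(Rational(1, 3), I, Pow(4043, Rational(1, 2))) ≈ Mul(21.195, I)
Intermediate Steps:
Q = Rational(-35, 9) (Q = Add(-4, Mul(Rational(1, 9), 1)) = Add(-4, Rational(1, 9)) = Rational(-35, 9) ≈ -3.8889)
Function('m')(L) = 3 (Function('m')(L) = Add(-2, 5) = 3)
Function('A')(S) = Rational(35, 9) (Function('A')(S) = Mul(-1, Rational(-35, 9)) = Rational(35, 9))
Function('j')(a, C) = Rational(35, 9)
Function('l')(O) = Mul(2, O)
Pow(Add(-457, Function('l')(Function('j')(Function('m')(4), 1))), Rational(1, 2)) = Pow(Add(-457, Mul(2, Rational(35, 9))), Rational(1, 2)) = Pow(Add(-457, Rational(70, 9)), Rational(1, 2)) = Pow(Rational(-4043, 9), Rational(1, 2)) = Mul(Rational(1, 3), I, Pow(4043, Rational(1, 2)))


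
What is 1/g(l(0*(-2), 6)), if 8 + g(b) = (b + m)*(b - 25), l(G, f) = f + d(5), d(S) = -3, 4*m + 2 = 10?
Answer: -1/118 ≈ -0.0084746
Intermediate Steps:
m = 2 (m = -½ + (¼)*10 = -½ + 5/2 = 2)
l(G, f) = -3 + f (l(G, f) = f - 3 = -3 + f)
g(b) = -8 + (-25 + b)*(2 + b) (g(b) = -8 + (b + 2)*(b - 25) = -8 + (2 + b)*(-25 + b) = -8 + (-25 + b)*(2 + b))
1/g(l(0*(-2), 6)) = 1/(-58 + (-3 + 6)² - 23*(-3 + 6)) = 1/(-58 + 3² - 23*3) = 1/(-58 + 9 - 69) = 1/(-118) = -1/118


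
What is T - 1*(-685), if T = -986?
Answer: -301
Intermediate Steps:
T - 1*(-685) = -986 - 1*(-685) = -986 + 685 = -301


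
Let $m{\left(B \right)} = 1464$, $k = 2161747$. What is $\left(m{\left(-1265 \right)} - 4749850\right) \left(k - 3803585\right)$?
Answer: $7796080573468$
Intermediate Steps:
$\left(m{\left(-1265 \right)} - 4749850\right) \left(k - 3803585\right) = \left(1464 - 4749850\right) \left(2161747 - 3803585\right) = \left(-4748386\right) \left(-1641838\right) = 7796080573468$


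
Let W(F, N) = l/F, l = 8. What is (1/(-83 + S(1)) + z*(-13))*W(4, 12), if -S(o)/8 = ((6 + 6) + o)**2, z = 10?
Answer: -373102/1435 ≈ -260.00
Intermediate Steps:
S(o) = -8*(12 + o)**2 (S(o) = -8*((6 + 6) + o)**2 = -8*(12 + o)**2)
W(F, N) = 8/F
(1/(-83 + S(1)) + z*(-13))*W(4, 12) = (1/(-83 - 8*(12 + 1)**2) + 10*(-13))*(8/4) = (1/(-83 - 8*13**2) - 130)*(8*(1/4)) = (1/(-83 - 8*169) - 130)*2 = (1/(-83 - 1352) - 130)*2 = (1/(-1435) - 130)*2 = (-1/1435 - 130)*2 = -186551/1435*2 = -373102/1435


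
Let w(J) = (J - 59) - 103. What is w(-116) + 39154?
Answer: 38876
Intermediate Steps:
w(J) = -162 + J (w(J) = (-59 + J) - 103 = -162 + J)
w(-116) + 39154 = (-162 - 116) + 39154 = -278 + 39154 = 38876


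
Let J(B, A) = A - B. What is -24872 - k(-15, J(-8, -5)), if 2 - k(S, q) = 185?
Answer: -24689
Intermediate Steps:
k(S, q) = -183 (k(S, q) = 2 - 1*185 = 2 - 185 = -183)
-24872 - k(-15, J(-8, -5)) = -24872 - 1*(-183) = -24872 + 183 = -24689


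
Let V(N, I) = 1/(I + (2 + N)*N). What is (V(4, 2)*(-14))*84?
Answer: -588/13 ≈ -45.231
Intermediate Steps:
V(N, I) = 1/(I + N*(2 + N))
(V(4, 2)*(-14))*84 = (-14/(2 + 4**2 + 2*4))*84 = (-14/(2 + 16 + 8))*84 = (-14/26)*84 = ((1/26)*(-14))*84 = -7/13*84 = -588/13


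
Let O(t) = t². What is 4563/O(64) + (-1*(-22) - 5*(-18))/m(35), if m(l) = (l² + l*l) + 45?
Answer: 11843437/10219520 ≈ 1.1589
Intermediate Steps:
m(l) = 45 + 2*l² (m(l) = (l² + l²) + 45 = 2*l² + 45 = 45 + 2*l²)
4563/O(64) + (-1*(-22) - 5*(-18))/m(35) = 4563/(64²) + (-1*(-22) - 5*(-18))/(45 + 2*35²) = 4563/4096 + (22 + 90)/(45 + 2*1225) = 4563*(1/4096) + 112/(45 + 2450) = 4563/4096 + 112/2495 = 11843437/10219520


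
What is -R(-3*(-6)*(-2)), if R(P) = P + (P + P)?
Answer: 108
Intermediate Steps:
R(P) = 3*P (R(P) = P + 2*P = 3*P)
-R(-3*(-6)*(-2)) = -3*-3*(-6)*(-2) = -3*18*(-2) = -3*(-36) = -1*(-108) = 108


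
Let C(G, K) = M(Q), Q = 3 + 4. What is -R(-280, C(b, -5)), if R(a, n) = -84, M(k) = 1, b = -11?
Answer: 84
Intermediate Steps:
Q = 7
C(G, K) = 1
-R(-280, C(b, -5)) = -1*(-84) = 84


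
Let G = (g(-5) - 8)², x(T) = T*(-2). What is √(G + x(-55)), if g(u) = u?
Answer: 3*√31 ≈ 16.703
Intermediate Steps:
x(T) = -2*T
G = 169 (G = (-5 - 8)² = (-13)² = 169)
√(G + x(-55)) = √(169 - 2*(-55)) = √(169 + 110) = √279 = 3*√31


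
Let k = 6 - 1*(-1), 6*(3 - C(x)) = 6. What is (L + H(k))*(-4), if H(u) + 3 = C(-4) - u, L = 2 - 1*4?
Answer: 40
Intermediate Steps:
C(x) = 2 (C(x) = 3 - ⅙*6 = 3 - 1 = 2)
k = 7 (k = 6 + 1 = 7)
L = -2 (L = 2 - 4 = -2)
H(u) = -1 - u (H(u) = -3 + (2 - u) = -1 - u)
(L + H(k))*(-4) = (-2 + (-1 - 1*7))*(-4) = (-2 + (-1 - 7))*(-4) = (-2 - 8)*(-4) = -10*(-4) = 40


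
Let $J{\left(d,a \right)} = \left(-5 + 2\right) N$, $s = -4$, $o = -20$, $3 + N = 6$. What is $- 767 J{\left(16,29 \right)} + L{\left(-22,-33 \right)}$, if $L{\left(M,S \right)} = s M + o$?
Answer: $6971$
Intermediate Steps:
$N = 3$ ($N = -3 + 6 = 3$)
$J{\left(d,a \right)} = -9$ ($J{\left(d,a \right)} = \left(-5 + 2\right) 3 = \left(-3\right) 3 = -9$)
$L{\left(M,S \right)} = -20 - 4 M$ ($L{\left(M,S \right)} = - 4 M - 20 = -20 - 4 M$)
$- 767 J{\left(16,29 \right)} + L{\left(-22,-33 \right)} = \left(-767\right) \left(-9\right) - -68 = 6903 + \left(-20 + 88\right) = 6903 + 68 = 6971$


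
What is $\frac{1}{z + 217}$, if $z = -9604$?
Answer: $- \frac{1}{9387} \approx -0.00010653$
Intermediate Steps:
$\frac{1}{z + 217} = \frac{1}{-9604 + 217} = \frac{1}{-9387} = - \frac{1}{9387}$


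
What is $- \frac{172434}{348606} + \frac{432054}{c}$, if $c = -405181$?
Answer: $- \frac{5249609459}{3363060183} \approx -1.561$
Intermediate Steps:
$- \frac{172434}{348606} + \frac{432054}{c} = - \frac{172434}{348606} + \frac{432054}{-405181} = \left(-172434\right) \frac{1}{348606} + 432054 \left(- \frac{1}{405181}\right) = - \frac{28739}{58101} - \frac{61722}{57883} = - \frac{5249609459}{3363060183}$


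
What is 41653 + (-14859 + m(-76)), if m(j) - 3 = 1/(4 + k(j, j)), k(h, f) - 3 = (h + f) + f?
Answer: 5922136/221 ≈ 26797.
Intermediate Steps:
k(h, f) = 3 + h + 2*f (k(h, f) = 3 + ((h + f) + f) = 3 + ((f + h) + f) = 3 + (h + 2*f) = 3 + h + 2*f)
m(j) = 3 + 1/(7 + 3*j) (m(j) = 3 + 1/(4 + (3 + j + 2*j)) = 3 + 1/(4 + (3 + 3*j)) = 3 + 1/(7 + 3*j))
41653 + (-14859 + m(-76)) = 41653 + (-14859 + (22 + 9*(-76))/(7 + 3*(-76))) = 41653 + (-14859 + (22 - 684)/(7 - 228)) = 41653 + (-14859 - 662/(-221)) = 41653 + (-14859 - 1/221*(-662)) = 41653 + (-14859 + 662/221) = 41653 - 3283177/221 = 5922136/221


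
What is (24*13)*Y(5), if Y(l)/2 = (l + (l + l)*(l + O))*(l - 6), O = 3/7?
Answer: -258960/7 ≈ -36994.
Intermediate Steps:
O = 3/7 (O = 3*(1/7) = 3/7 ≈ 0.42857)
Y(l) = 2*(-6 + l)*(l + 2*l*(3/7 + l)) (Y(l) = 2*((l + (l + l)*(l + 3/7))*(l - 6)) = 2*((l + (2*l)*(3/7 + l))*(-6 + l)) = 2*((l + 2*l*(3/7 + l))*(-6 + l)) = 2*((-6 + l)*(l + 2*l*(3/7 + l))) = 2*(-6 + l)*(l + 2*l*(3/7 + l)))
(24*13)*Y(5) = (24*13)*((2/7)*5*(-78 - 71*5 + 14*5**2)) = 312*((2/7)*5*(-78 - 355 + 14*25)) = 312*((2/7)*5*(-78 - 355 + 350)) = 312*((2/7)*5*(-83)) = 312*(-830/7) = -258960/7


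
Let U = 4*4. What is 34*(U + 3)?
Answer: 646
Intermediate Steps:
U = 16
34*(U + 3) = 34*(16 + 3) = 34*19 = 646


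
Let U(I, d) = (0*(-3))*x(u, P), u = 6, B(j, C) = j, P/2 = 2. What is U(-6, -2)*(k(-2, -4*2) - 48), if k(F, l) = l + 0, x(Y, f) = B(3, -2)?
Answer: 0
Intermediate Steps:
P = 4 (P = 2*2 = 4)
x(Y, f) = 3
k(F, l) = l
U(I, d) = 0 (U(I, d) = (0*(-3))*3 = 0*3 = 0)
U(-6, -2)*(k(-2, -4*2) - 48) = 0*(-4*2 - 48) = 0*(-8 - 48) = 0*(-56) = 0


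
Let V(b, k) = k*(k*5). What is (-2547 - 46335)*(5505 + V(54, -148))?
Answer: -5622652050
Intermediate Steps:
V(b, k) = 5*k² (V(b, k) = k*(5*k) = 5*k²)
(-2547 - 46335)*(5505 + V(54, -148)) = (-2547 - 46335)*(5505 + 5*(-148)²) = -48882*(5505 + 5*21904) = -48882*(5505 + 109520) = -48882*115025 = -5622652050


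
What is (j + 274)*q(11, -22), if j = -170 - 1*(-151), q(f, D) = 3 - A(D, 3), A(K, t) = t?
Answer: 0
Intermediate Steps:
q(f, D) = 0 (q(f, D) = 3 - 1*3 = 3 - 3 = 0)
j = -19 (j = -170 + 151 = -19)
(j + 274)*q(11, -22) = (-19 + 274)*0 = 255*0 = 0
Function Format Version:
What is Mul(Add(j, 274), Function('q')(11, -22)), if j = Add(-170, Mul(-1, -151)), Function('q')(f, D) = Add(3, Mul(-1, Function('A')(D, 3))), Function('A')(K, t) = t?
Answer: 0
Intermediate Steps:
Function('q')(f, D) = 0 (Function('q')(f, D) = Add(3, Mul(-1, 3)) = Add(3, -3) = 0)
j = -19 (j = Add(-170, 151) = -19)
Mul(Add(j, 274), Function('q')(11, -22)) = Mul(Add(-19, 274), 0) = Mul(255, 0) = 0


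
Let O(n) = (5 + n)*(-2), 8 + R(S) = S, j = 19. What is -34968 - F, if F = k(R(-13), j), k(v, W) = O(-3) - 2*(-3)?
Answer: -34970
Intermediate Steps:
R(S) = -8 + S
O(n) = -10 - 2*n
k(v, W) = 2 (k(v, W) = (-10 - 2*(-3)) - 2*(-3) = (-10 + 6) + 6 = -4 + 6 = 2)
F = 2
-34968 - F = -34968 - 1*2 = -34968 - 2 = -34970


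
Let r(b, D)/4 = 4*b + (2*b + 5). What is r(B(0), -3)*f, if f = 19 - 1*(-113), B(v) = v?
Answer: 2640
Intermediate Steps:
f = 132 (f = 19 + 113 = 132)
r(b, D) = 20 + 24*b (r(b, D) = 4*(4*b + (2*b + 5)) = 4*(4*b + (5 + 2*b)) = 4*(5 + 6*b) = 20 + 24*b)
r(B(0), -3)*f = (20 + 24*0)*132 = (20 + 0)*132 = 20*132 = 2640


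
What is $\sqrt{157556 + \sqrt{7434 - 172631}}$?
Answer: $\sqrt{157556 + i \sqrt{165197}} \approx 396.93 + 0.512 i$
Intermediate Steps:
$\sqrt{157556 + \sqrt{7434 - 172631}} = \sqrt{157556 + \sqrt{-165197}} = \sqrt{157556 + i \sqrt{165197}}$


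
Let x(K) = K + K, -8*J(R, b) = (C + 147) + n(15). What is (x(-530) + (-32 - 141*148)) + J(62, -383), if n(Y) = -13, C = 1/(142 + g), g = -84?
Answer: -10197213/464 ≈ -21977.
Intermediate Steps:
C = 1/58 (C = 1/(142 - 84) = 1/58 ≈ 0.017241)
J(R, b) = -7773/464 (J(R, b) = -((1/58 + 147) - 13)/8 = -(8527/58 - 13)/8 = -⅛*7773/58 = -7773/464)
x(K) = 2*K
(x(-530) + (-32 - 141*148)) + J(62, -383) = (2*(-530) + (-32 - 141*148)) - 7773/464 = (-1060 + (-32 - 20868)) - 7773/464 = (-1060 - 20900) - 7773/464 = -21960 - 7773/464 = -10197213/464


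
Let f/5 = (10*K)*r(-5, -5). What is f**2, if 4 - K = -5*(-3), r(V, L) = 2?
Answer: 1210000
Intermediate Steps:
K = -11 (K = 4 - (-5)*(-3) = 4 - 1*15 = 4 - 15 = -11)
f = -1100 (f = 5*((10*(-11))*2) = 5*(-110*2) = 5*(-220) = -1100)
f**2 = (-1100)**2 = 1210000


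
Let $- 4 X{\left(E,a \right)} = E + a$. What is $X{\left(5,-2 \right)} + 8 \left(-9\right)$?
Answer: $- \frac{291}{4} \approx -72.75$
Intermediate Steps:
$X{\left(E,a \right)} = - \frac{E}{4} - \frac{a}{4}$ ($X{\left(E,a \right)} = - \frac{E + a}{4} = - \frac{E}{4} - \frac{a}{4}$)
$X{\left(5,-2 \right)} + 8 \left(-9\right) = \left(\left(- \frac{1}{4}\right) 5 - - \frac{1}{2}\right) + 8 \left(-9\right) = \left(- \frac{5}{4} + \frac{1}{2}\right) - 72 = - \frac{3}{4} - 72 = - \frac{291}{4}$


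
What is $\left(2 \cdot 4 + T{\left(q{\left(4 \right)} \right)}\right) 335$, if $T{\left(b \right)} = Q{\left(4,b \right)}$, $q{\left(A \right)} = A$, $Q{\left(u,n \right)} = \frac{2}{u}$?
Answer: $\frac{5695}{2} \approx 2847.5$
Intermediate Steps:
$T{\left(b \right)} = \frac{1}{2}$ ($T{\left(b \right)} = \frac{2}{4} = 2 \cdot \frac{1}{4} = \frac{1}{2}$)
$\left(2 \cdot 4 + T{\left(q{\left(4 \right)} \right)}\right) 335 = \left(2 \cdot 4 + \frac{1}{2}\right) 335 = \left(8 + \frac{1}{2}\right) 335 = \frac{17}{2} \cdot 335 = \frac{5695}{2}$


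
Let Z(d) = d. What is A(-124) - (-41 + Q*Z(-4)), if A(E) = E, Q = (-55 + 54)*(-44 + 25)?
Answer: -7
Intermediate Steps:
Q = 19 (Q = -1*(-19) = 19)
A(-124) - (-41 + Q*Z(-4)) = -124 - (-41 + 19*(-4)) = -124 - (-41 - 76) = -124 - 1*(-117) = -124 + 117 = -7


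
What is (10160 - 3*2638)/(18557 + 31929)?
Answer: 1123/25243 ≈ 0.044488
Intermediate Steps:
(10160 - 3*2638)/(18557 + 31929) = (10160 - 7914)/50486 = 2246*(1/50486) = 1123/25243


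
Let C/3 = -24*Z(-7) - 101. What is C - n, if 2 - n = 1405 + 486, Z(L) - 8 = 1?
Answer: 938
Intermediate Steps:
Z(L) = 9 (Z(L) = 8 + 1 = 9)
C = -951 (C = 3*(-24*9 - 101) = 3*(-216 - 101) = 3*(-317) = -951)
n = -1889 (n = 2 - (1405 + 486) = 2 - 1*1891 = 2 - 1891 = -1889)
C - n = -951 - 1*(-1889) = -951 + 1889 = 938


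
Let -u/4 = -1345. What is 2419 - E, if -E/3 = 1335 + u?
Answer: 22564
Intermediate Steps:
u = 5380 (u = -4*(-1345) = 5380)
E = -20145 (E = -3*(1335 + 5380) = -3*6715 = -20145)
2419 - E = 2419 - 1*(-20145) = 2419 + 20145 = 22564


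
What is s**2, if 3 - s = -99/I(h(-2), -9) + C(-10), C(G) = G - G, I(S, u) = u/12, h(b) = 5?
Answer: 16641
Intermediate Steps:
I(S, u) = u/12 (I(S, u) = u*(1/12) = u/12)
C(G) = 0
s = -129 (s = 3 - (-99/((1/12)*(-9)) + 0) = 3 - (-99/(-3/4) + 0) = 3 - (-99*(-4/3) + 0) = 3 - (132 + 0) = 3 - 1*132 = 3 - 132 = -129)
s**2 = (-129)**2 = 16641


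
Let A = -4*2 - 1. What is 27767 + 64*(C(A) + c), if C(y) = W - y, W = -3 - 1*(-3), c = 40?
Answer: 30903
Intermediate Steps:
A = -9 (A = -8 - 1 = -9)
W = 0 (W = -3 + 3 = 0)
C(y) = -y (C(y) = 0 - y = -y)
27767 + 64*(C(A) + c) = 27767 + 64*(-1*(-9) + 40) = 27767 + 64*(9 + 40) = 27767 + 64*49 = 27767 + 3136 = 30903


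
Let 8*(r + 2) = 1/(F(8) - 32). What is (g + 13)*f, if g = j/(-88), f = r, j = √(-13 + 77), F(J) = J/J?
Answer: -35287/1364 ≈ -25.870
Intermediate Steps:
F(J) = 1
r = -497/248 (r = -2 + 1/(8*(1 - 32)) = -2 + (⅛)/(-31) = -2 + (⅛)*(-1/31) = -2 - 1/248 = -497/248 ≈ -2.0040)
j = 8 (j = √64 = 8)
f = -497/248 ≈ -2.0040
g = -1/11 (g = 8/(-88) = 8*(-1/88) = -1/11 ≈ -0.090909)
(g + 13)*f = (-1/11 + 13)*(-497/248) = (142/11)*(-497/248) = -35287/1364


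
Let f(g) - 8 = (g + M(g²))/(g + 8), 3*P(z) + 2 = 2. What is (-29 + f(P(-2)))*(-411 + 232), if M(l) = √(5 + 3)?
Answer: 3759 - 179*√2/4 ≈ 3695.7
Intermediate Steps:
P(z) = 0 (P(z) = -⅔ + (⅓)*2 = -⅔ + ⅔ = 0)
M(l) = 2*√2 (M(l) = √8 = 2*√2)
f(g) = 8 + (g + 2*√2)/(8 + g) (f(g) = 8 + (g + 2*√2)/(g + 8) = 8 + (g + 2*√2)/(8 + g))
(-29 + f(P(-2)))*(-411 + 232) = (-29 + (64 + 2*√2 + 9*0)/(8 + 0))*(-411 + 232) = (-29 + (64 + 2*√2 + 0)/8)*(-179) = (-29 + (64 + 2*√2)/8)*(-179) = (-29 + (8 + √2/4))*(-179) = (-21 + √2/4)*(-179) = 3759 - 179*√2/4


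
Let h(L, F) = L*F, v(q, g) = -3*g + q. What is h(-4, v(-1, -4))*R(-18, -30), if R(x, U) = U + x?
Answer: 2112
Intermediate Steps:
v(q, g) = q - 3*g
h(L, F) = F*L
h(-4, v(-1, -4))*R(-18, -30) = ((-1 - 3*(-4))*(-4))*(-30 - 18) = ((-1 + 12)*(-4))*(-48) = (11*(-4))*(-48) = -44*(-48) = 2112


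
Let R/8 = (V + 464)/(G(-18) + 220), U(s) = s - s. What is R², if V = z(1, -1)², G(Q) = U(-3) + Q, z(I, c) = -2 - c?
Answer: 3459600/10201 ≈ 339.14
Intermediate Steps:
U(s) = 0
G(Q) = Q (G(Q) = 0 + Q = Q)
V = 1 (V = (-2 - 1*(-1))² = (-2 + 1)² = (-1)² = 1)
R = 1860/101 (R = 8*((1 + 464)/(-18 + 220)) = 8*(465/202) = 1860/101 ≈ 18.416)
R² = (1860/101)² = 3459600/10201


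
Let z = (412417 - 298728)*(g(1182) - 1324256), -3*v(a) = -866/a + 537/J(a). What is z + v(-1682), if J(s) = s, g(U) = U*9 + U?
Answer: -752911320694913/5046 ≈ -1.4921e+11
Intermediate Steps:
g(U) = 10*U (g(U) = 9*U + U = 10*U)
v(a) = 329/(3*a) (v(a) = -(-866/a + 537/a)/3 = -(-329)/(3*a) = 329/(3*a))
z = -149209536404 (z = (412417 - 298728)*(10*1182 - 1324256) = 113689*(11820 - 1324256) = 113689*(-1312436) = -149209536404)
z + v(-1682) = -149209536404 + (329/3)/(-1682) = -149209536404 + (329/3)*(-1/1682) = -149209536404 - 329/5046 = -752911320694913/5046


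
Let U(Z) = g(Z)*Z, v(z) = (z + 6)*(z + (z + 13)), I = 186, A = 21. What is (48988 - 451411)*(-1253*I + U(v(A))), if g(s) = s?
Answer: -793645360641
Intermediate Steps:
v(z) = (6 + z)*(13 + 2*z) (v(z) = (6 + z)*(z + (13 + z)) = (6 + z)*(13 + 2*z))
U(Z) = Z² (U(Z) = Z*Z = Z²)
(48988 - 451411)*(-1253*I + U(v(A))) = (48988 - 451411)*(-1253*186 + (78 + 2*21² + 25*21)²) = -402423*(-233058 + (78 + 2*441 + 525)²) = -402423*(-233058 + (78 + 882 + 525)²) = -402423*(-233058 + 1485²) = -402423*(-233058 + 2205225) = -402423*1972167 = -793645360641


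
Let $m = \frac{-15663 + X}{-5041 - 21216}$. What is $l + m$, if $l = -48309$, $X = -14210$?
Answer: $- \frac{1268419540}{26257} \approx -48308.0$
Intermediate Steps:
$m = \frac{29873}{26257}$ ($m = \frac{-15663 - 14210}{-5041 - 21216} = - \frac{29873}{-26257} = \left(-29873\right) \left(- \frac{1}{26257}\right) = \frac{29873}{26257} \approx 1.1377$)
$l + m = -48309 + \frac{29873}{26257} = - \frac{1268419540}{26257}$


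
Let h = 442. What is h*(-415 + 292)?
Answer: -54366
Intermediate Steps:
h*(-415 + 292) = 442*(-415 + 292) = 442*(-123) = -54366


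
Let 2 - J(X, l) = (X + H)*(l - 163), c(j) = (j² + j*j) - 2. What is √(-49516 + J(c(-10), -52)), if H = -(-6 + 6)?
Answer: 4*I*√434 ≈ 83.331*I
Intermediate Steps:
H = 0 (H = -1*0 = 0)
c(j) = -2 + 2*j² (c(j) = (j² + j²) - 2 = 2*j² - 2 = -2 + 2*j²)
J(X, l) = 2 - X*(-163 + l) (J(X, l) = 2 - (X + 0)*(l - 163) = 2 - X*(-163 + l))
√(-49516 + J(c(-10), -52)) = √(-49516 + (2 + 163*(-2 + 2*(-10)²) - 1*(-2 + 2*(-10)²)*(-52))) = √(-49516 + (2 + 163*(-2 + 2*100) - 1*(-2 + 2*100)*(-52))) = √(-49516 + (2 + 163*(-2 + 200) - 1*(-2 + 200)*(-52))) = √(-49516 + (2 + 163*198 - 1*198*(-52))) = √(-49516 + (2 + 32274 + 10296)) = √(-49516 + 42572) = √(-6944) = 4*I*√434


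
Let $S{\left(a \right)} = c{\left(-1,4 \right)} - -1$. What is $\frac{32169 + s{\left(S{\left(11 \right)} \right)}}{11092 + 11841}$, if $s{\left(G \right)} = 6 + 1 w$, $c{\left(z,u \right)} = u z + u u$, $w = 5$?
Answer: $\frac{32180}{22933} \approx 1.4032$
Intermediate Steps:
$c{\left(z,u \right)} = u^{2} + u z$ ($c{\left(z,u \right)} = u z + u^{2} = u^{2} + u z$)
$S{\left(a \right)} = 13$ ($S{\left(a \right)} = 4 \left(4 - 1\right) - -1 = 4 \cdot 3 + 1 = 12 + 1 = 13$)
$s{\left(G \right)} = 11$ ($s{\left(G \right)} = 6 + 1 \cdot 5 = 6 + 5 = 11$)
$\frac{32169 + s{\left(S{\left(11 \right)} \right)}}{11092 + 11841} = \frac{32169 + 11}{11092 + 11841} = \frac{32180}{22933}$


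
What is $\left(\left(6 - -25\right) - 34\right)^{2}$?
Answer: $9$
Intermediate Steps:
$\left(\left(6 - -25\right) - 34\right)^{2} = \left(\left(6 + 25\right) - 34\right)^{2} = \left(31 - 34\right)^{2} = \left(-3\right)^{2} = 9$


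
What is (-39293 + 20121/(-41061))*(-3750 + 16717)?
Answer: -6973782244066/13687 ≈ -5.0952e+8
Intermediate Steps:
(-39293 + 20121/(-41061))*(-3750 + 16717) = (-39293 + 20121*(-1/41061))*12967 = (-39293 - 6707/13687)*12967 = -537809998/13687*12967 = -6973782244066/13687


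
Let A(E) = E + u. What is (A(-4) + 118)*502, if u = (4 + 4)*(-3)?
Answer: 45180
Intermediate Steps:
u = -24 (u = 8*(-3) = -24)
A(E) = -24 + E (A(E) = E - 24 = -24 + E)
(A(-4) + 118)*502 = ((-24 - 4) + 118)*502 = (-28 + 118)*502 = 90*502 = 45180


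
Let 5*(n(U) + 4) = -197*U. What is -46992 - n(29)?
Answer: -229227/5 ≈ -45845.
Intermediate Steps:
n(U) = -4 - 197*U/5 (n(U) = -4 + (-197*U)/5 = -4 - 197*U/5)
-46992 - n(29) = -46992 - (-4 - 197/5*29) = -46992 - (-4 - 5713/5) = -46992 - 1*(-5733/5) = -46992 + 5733/5 = -229227/5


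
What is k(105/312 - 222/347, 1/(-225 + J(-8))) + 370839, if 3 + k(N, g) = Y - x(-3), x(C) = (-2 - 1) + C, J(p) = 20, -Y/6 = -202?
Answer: 372054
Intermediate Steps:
Y = 1212 (Y = -6*(-202) = 1212)
x(C) = -3 + C
k(N, g) = 1215 (k(N, g) = -3 + (1212 - (-3 - 3)) = -3 + (1212 - 1*(-6)) = -3 + (1212 + 6) = -3 + 1218 = 1215)
k(105/312 - 222/347, 1/(-225 + J(-8))) + 370839 = 1215 + 370839 = 372054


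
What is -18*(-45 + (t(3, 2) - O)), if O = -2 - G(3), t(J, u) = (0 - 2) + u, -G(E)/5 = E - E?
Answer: 774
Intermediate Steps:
G(E) = 0 (G(E) = -5*(E - E) = -5*0 = 0)
t(J, u) = -2 + u
O = -2 (O = -2 - 1*0 = -2 + 0 = -2)
-18*(-45 + (t(3, 2) - O)) = -18*(-45 + ((-2 + 2) - 1*(-2))) = -18*(-45 + (0 + 2)) = -18*(-45 + 2) = -18*(-43) = 774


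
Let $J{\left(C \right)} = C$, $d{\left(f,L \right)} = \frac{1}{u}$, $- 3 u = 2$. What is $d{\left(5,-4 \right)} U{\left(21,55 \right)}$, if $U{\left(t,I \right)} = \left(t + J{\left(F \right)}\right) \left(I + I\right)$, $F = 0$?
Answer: $-3465$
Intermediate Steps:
$u = - \frac{2}{3}$ ($u = \left(- \frac{1}{3}\right) 2 = - \frac{2}{3} \approx -0.66667$)
$d{\left(f,L \right)} = - \frac{3}{2}$ ($d{\left(f,L \right)} = \frac{1}{- \frac{2}{3}} = - \frac{3}{2}$)
$U{\left(t,I \right)} = 2 I t$ ($U{\left(t,I \right)} = \left(t + 0\right) \left(I + I\right) = t 2 I = 2 I t$)
$d{\left(5,-4 \right)} U{\left(21,55 \right)} = - \frac{3 \cdot 2 \cdot 55 \cdot 21}{2} = \left(- \frac{3}{2}\right) 2310 = -3465$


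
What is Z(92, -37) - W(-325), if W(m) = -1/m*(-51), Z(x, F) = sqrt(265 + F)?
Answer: 51/325 + 2*sqrt(57) ≈ 15.257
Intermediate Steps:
W(m) = 51/m
Z(92, -37) - W(-325) = sqrt(265 - 37) - 51/(-325) = sqrt(228) - 51*(-1)/325 = 2*sqrt(57) - 1*(-51/325) = 2*sqrt(57) + 51/325 = 51/325 + 2*sqrt(57)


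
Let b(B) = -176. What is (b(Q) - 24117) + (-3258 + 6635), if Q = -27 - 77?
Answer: -20916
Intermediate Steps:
Q = -104
(b(Q) - 24117) + (-3258 + 6635) = (-176 - 24117) + (-3258 + 6635) = -24293 + 3377 = -20916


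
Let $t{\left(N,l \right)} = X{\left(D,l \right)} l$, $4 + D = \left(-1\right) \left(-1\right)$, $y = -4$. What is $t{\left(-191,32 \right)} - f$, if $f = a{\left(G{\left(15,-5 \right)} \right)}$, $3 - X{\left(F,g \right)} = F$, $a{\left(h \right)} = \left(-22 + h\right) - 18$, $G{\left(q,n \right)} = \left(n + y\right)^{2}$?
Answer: $151$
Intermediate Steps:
$D = -3$ ($D = -4 - -1 = -4 + 1 = -3$)
$G{\left(q,n \right)} = \left(-4 + n\right)^{2}$ ($G{\left(q,n \right)} = \left(n - 4\right)^{2} = \left(-4 + n\right)^{2}$)
$a{\left(h \right)} = -40 + h$
$X{\left(F,g \right)} = 3 - F$
$f = 41$ ($f = -40 + \left(-4 - 5\right)^{2} = -40 + \left(-9\right)^{2} = -40 + 81 = 41$)
$t{\left(N,l \right)} = 6 l$ ($t{\left(N,l \right)} = \left(3 - -3\right) l = \left(3 + 3\right) l = 6 l$)
$t{\left(-191,32 \right)} - f = 6 \cdot 32 - 41 = 192 - 41 = 151$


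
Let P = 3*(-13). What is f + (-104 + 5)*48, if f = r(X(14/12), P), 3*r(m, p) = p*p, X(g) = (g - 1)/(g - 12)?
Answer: -4245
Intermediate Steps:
P = -39
X(g) = (-1 + g)/(-12 + g)
r(m, p) = p**2/3 (r(m, p) = (p*p)/3 = p**2/3)
f = 507 (f = (1/3)*(-39)**2 = (1/3)*1521 = 507)
f + (-104 + 5)*48 = 507 + (-104 + 5)*48 = 507 - 99*48 = 507 - 4752 = -4245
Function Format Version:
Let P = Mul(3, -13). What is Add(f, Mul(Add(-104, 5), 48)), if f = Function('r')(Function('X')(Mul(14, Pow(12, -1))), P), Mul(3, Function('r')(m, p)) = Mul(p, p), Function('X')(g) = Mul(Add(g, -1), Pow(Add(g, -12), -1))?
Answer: -4245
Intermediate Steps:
P = -39
Function('X')(g) = Mul(Pow(Add(-12, g), -1), Add(-1, g)) (Function('X')(g) = Mul(Add(-1, g), Pow(Add(-12, g), -1)) = Mul(Pow(Add(-12, g), -1), Add(-1, g)))
Function('r')(m, p) = Mul(Rational(1, 3), Pow(p, 2)) (Function('r')(m, p) = Mul(Rational(1, 3), Mul(p, p)) = Mul(Rational(1, 3), Pow(p, 2)))
f = 507 (f = Mul(Rational(1, 3), Pow(-39, 2)) = Mul(Rational(1, 3), 1521) = 507)
Add(f, Mul(Add(-104, 5), 48)) = Add(507, Mul(Add(-104, 5), 48)) = Add(507, Mul(-99, 48)) = Add(507, -4752) = -4245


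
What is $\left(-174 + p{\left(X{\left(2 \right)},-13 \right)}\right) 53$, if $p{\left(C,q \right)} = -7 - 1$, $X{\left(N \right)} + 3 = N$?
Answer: $-9646$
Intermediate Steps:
$X{\left(N \right)} = -3 + N$
$p{\left(C,q \right)} = -8$
$\left(-174 + p{\left(X{\left(2 \right)},-13 \right)}\right) 53 = \left(-174 - 8\right) 53 = \left(-182\right) 53 = -9646$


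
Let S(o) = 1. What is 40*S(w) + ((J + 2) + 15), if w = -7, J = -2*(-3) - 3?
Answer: 60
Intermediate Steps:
J = 3 (J = 6 - 3 = 3)
40*S(w) + ((J + 2) + 15) = 40*1 + ((3 + 2) + 15) = 40 + (5 + 15) = 40 + 20 = 60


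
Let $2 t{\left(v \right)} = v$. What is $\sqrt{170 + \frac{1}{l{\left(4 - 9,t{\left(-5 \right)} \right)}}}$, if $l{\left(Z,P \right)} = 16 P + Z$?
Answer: $\frac{\sqrt{38245}}{15} \approx 13.038$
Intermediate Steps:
$t{\left(v \right)} = \frac{v}{2}$
$l{\left(Z,P \right)} = Z + 16 P$
$\sqrt{170 + \frac{1}{l{\left(4 - 9,t{\left(-5 \right)} \right)}}} = \sqrt{170 + \frac{1}{\left(4 - 9\right) + 16 \cdot \frac{1}{2} \left(-5\right)}} = \sqrt{170 + \frac{1}{\left(4 - 9\right) + 16 \left(- \frac{5}{2}\right)}} = \sqrt{170 + \frac{1}{-5 - 40}} = \sqrt{170 + \frac{1}{-45}} = \sqrt{170 - \frac{1}{45}} = \sqrt{\frac{7649}{45}} = \frac{\sqrt{38245}}{15}$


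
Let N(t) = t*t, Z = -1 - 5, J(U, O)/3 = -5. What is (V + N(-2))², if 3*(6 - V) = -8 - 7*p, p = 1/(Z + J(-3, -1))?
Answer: 12769/81 ≈ 157.64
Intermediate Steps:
J(U, O) = -15 (J(U, O) = 3*(-5) = -15)
Z = -6
p = -1/21 (p = 1/(-6 - 15) = 1/(-21) = -1/21 ≈ -0.047619)
N(t) = t²
V = 77/9 (V = 6 - (-8 - 7*(-1/21))/3 = 6 - (-8 + ⅓)/3 = 6 - ⅓*(-23/3) = 6 + 23/9 = 77/9 ≈ 8.5556)
(V + N(-2))² = (77/9 + (-2)²)² = (77/9 + 4)² = (113/9)² = 12769/81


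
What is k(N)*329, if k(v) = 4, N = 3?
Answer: 1316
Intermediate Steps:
k(N)*329 = 4*329 = 1316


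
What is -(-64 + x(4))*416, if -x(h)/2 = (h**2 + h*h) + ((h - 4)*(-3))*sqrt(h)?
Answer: 53248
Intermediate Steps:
x(h) = -4*h**2 - 2*sqrt(h)*(12 - 3*h) (x(h) = -2*((h**2 + h*h) + ((h - 4)*(-3))*sqrt(h)) = -2*((h**2 + h**2) + ((-4 + h)*(-3))*sqrt(h)) = -2*(2*h**2 + (12 - 3*h)*sqrt(h)) = -2*(2*h**2 + sqrt(h)*(12 - 3*h)) = -4*h**2 - 2*sqrt(h)*(12 - 3*h))
-(-64 + x(4))*416 = -(-64 + (-24*sqrt(4) - 4*4**2 + 6*4**(3/2)))*416 = -(-64 + (-24*2 - 4*16 + 6*8))*416 = -(-64 + (-48 - 64 + 48))*416 = -(-64 - 64)*416 = -(-128)*416 = -1*(-53248) = 53248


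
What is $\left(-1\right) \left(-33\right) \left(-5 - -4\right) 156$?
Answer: $-5148$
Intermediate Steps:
$\left(-1\right) \left(-33\right) \left(-5 - -4\right) 156 = 33 \left(-5 + 4\right) 156 = 33 \left(-1\right) 156 = \left(-33\right) 156 = -5148$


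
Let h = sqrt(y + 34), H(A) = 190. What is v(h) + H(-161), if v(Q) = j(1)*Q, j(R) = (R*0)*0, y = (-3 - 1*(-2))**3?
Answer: 190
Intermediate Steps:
y = -1 (y = (-3 + 2)**3 = (-1)**3 = -1)
j(R) = 0 (j(R) = 0*0 = 0)
h = sqrt(33) (h = sqrt(-1 + 34) = sqrt(33) ≈ 5.7446)
v(Q) = 0 (v(Q) = 0*Q = 0)
v(h) + H(-161) = 0 + 190 = 190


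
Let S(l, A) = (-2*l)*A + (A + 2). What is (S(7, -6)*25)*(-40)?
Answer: -80000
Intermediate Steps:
S(l, A) = 2 + A - 2*A*l (S(l, A) = -2*A*l + (2 + A) = 2 + A - 2*A*l)
(S(7, -6)*25)*(-40) = ((2 - 6 - 2*(-6)*7)*25)*(-40) = ((2 - 6 + 84)*25)*(-40) = (80*25)*(-40) = 2000*(-40) = -80000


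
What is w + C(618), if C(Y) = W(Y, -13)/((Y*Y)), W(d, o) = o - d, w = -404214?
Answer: -154379028367/381924 ≈ -4.0421e+5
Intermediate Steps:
C(Y) = (-13 - Y)/Y² (C(Y) = (-13 - Y)/((Y*Y)) = (-13 - Y)/(Y²) = (-13 - Y)/Y²)
w + C(618) = -404214 + (-13 - 1*618)/618² = -404214 + (-13 - 618)/381924 = -404214 + (1/381924)*(-631) = -404214 - 631/381924 = -154379028367/381924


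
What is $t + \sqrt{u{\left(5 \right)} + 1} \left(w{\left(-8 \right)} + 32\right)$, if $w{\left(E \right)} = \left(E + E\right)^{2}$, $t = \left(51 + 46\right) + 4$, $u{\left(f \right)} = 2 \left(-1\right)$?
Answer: $101 + 288 i \approx 101.0 + 288.0 i$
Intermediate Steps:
$u{\left(f \right)} = -2$
$t = 101$ ($t = 97 + 4 = 101$)
$w{\left(E \right)} = 4 E^{2}$ ($w{\left(E \right)} = \left(2 E\right)^{2} = 4 E^{2}$)
$t + \sqrt{u{\left(5 \right)} + 1} \left(w{\left(-8 \right)} + 32\right) = 101 + \sqrt{-2 + 1} \left(4 \left(-8\right)^{2} + 32\right) = 101 + \sqrt{-1} \left(4 \cdot 64 + 32\right) = 101 + i \left(256 + 32\right) = 101 + i 288 = 101 + 288 i$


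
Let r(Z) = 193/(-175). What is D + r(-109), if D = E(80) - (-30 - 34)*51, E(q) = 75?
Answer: 584132/175 ≈ 3337.9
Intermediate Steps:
r(Z) = -193/175 (r(Z) = 193*(-1/175) = -193/175)
D = 3339 (D = 75 - (-30 - 34)*51 = 75 - (-64)*51 = 75 - 1*(-3264) = 75 + 3264 = 3339)
D + r(-109) = 3339 - 193/175 = 584132/175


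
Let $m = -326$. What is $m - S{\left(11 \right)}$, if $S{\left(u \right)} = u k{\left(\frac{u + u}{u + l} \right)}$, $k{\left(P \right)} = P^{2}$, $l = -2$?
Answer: $- \frac{31730}{81} \approx -391.73$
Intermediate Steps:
$S{\left(u \right)} = \frac{4 u^{3}}{\left(-2 + u\right)^{2}}$ ($S{\left(u \right)} = u \left(\frac{u + u}{u - 2}\right)^{2} = u \left(\frac{2 u}{-2 + u}\right)^{2} = u \frac{4 u^{2}}{\left(-2 + u\right)^{2}} = \frac{4 u^{3}}{\left(-2 + u\right)^{2}}$)
$m - S{\left(11 \right)} = -326 - \frac{4 \cdot 11^{3}}{\left(-2 + 11\right)^{2}} = -326 - 4 \cdot 1331 \cdot \frac{1}{81} = -326 - \frac{5324}{81} = - \frac{31730}{81}$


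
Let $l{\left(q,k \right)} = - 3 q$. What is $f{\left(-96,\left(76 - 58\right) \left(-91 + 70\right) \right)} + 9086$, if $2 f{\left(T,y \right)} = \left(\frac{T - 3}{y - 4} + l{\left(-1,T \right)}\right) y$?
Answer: $\frac{3235547}{382} \approx 8470.0$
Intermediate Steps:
$f{\left(T,y \right)} = \frac{y \left(3 + \frac{-3 + T}{-4 + y}\right)}{2}$ ($f{\left(T,y \right)} = \frac{\left(\frac{T - 3}{y - 4} - -3\right) y}{2} = \frac{\left(\frac{-3 + T}{-4 + y} + 3\right) y}{2} = \frac{\left(3 + \frac{-3 + T}{-4 + y}\right) y}{2} = \frac{y \left(3 + \frac{-3 + T}{-4 + y}\right)}{2}$)
$f{\left(-96,\left(76 - 58\right) \left(-91 + 70\right) \right)} + 9086 = \frac{\left(76 - 58\right) \left(-91 + 70\right) \left(-15 - 96 + 3 \left(76 - 58\right) \left(-91 + 70\right)\right)}{2 \left(-4 + \left(76 - 58\right) \left(-91 + 70\right)\right)} + 9086 = \frac{18 \left(-21\right) \left(-15 - 96 + 3 \cdot 18 \left(-21\right)\right)}{2 \left(-4 + 18 \left(-21\right)\right)} + 9086 = \frac{1}{2} \left(-378\right) \frac{1}{-4 - 378} \left(-15 - 96 + 3 \left(-378\right)\right) + 9086 = \frac{1}{2} \left(-378\right) \frac{1}{-382} \left(-15 - 96 - 1134\right) + 9086 = \frac{1}{2} \left(-378\right) \left(- \frac{1}{382}\right) \left(-1245\right) + 9086 = - \frac{235305}{382} + 9086 = \frac{3235547}{382}$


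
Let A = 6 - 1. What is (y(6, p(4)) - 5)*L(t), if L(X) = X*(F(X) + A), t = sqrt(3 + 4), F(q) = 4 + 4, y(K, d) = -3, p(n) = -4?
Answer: -104*sqrt(7) ≈ -275.16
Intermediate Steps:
A = 5
F(q) = 8
t = sqrt(7) ≈ 2.6458
L(X) = 13*X (L(X) = X*(8 + 5) = X*13 = 13*X)
(y(6, p(4)) - 5)*L(t) = (-3 - 5)*(13*sqrt(7)) = -104*sqrt(7)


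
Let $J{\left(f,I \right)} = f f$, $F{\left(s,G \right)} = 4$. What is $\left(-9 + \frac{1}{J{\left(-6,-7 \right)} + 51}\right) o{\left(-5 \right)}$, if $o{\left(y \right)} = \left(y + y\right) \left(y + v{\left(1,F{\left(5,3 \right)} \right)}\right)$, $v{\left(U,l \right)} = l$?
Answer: $- \frac{7820}{87} \approx -89.885$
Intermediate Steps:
$J{\left(f,I \right)} = f^{2}$
$o{\left(y \right)} = 2 y \left(4 + y\right)$ ($o{\left(y \right)} = \left(y + y\right) \left(y + 4\right) = 2 y \left(4 + y\right)$)
$\left(-9 + \frac{1}{J{\left(-6,-7 \right)} + 51}\right) o{\left(-5 \right)} = \left(-9 + \frac{1}{\left(-6\right)^{2} + 51}\right) 2 \left(-5\right) \left(4 - 5\right) = \left(-9 + \frac{1}{36 + 51}\right) 2 \left(-5\right) \left(-1\right) = \left(-9 + \frac{1}{87}\right) 10 = \left(- \frac{782}{87}\right) 10 = - \frac{7820}{87}$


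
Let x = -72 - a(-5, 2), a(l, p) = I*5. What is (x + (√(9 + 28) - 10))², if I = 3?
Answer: (97 - √37)² ≈ 8265.9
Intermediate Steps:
a(l, p) = 15 (a(l, p) = 3*5 = 15)
x = -87 (x = -72 - 1*15 = -72 - 15 = -87)
(x + (√(9 + 28) - 10))² = (-87 + (√(9 + 28) - 10))² = (-87 + (√37 - 10))² = (-87 + (-10 + √37))² = (-97 + √37)²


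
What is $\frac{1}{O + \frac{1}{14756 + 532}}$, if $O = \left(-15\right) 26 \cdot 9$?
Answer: $- \frac{15288}{53660879} \approx -0.0002849$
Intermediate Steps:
$O = -3510$ ($O = \left(-390\right) 9 = -3510$)
$\frac{1}{O + \frac{1}{14756 + 532}} = \frac{1}{-3510 + \frac{1}{14756 + 532}} = \frac{1}{-3510 + \frac{1}{15288}} = \frac{1}{- \frac{53660879}{15288}} = - \frac{15288}{53660879}$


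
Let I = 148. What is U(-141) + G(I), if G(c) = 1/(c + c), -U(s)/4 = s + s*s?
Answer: -23372159/296 ≈ -78960.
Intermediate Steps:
U(s) = -4*s - 4*s**2 (U(s) = -4*(s + s*s) = -4*(s + s**2) = -4*s - 4*s**2)
G(c) = 1/(2*c)
U(-141) + G(I) = -4*(-141)*(1 - 141) + (1/2)/148 = -4*(-141)*(-140) + (1/2)*(1/148) = -78960 + 1/296 = -23372159/296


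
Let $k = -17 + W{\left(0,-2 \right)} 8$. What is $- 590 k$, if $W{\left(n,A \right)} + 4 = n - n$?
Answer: $28910$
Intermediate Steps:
$W{\left(n,A \right)} = -4$ ($W{\left(n,A \right)} = -4 + \left(n - n\right) = -4 + 0 = -4$)
$k = -49$ ($k = -17 - 32 = -49$)
$- 590 k = \left(-590\right) \left(-49\right) = 28910$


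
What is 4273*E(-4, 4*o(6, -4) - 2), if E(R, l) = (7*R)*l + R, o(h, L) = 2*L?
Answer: 4050804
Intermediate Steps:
E(R, l) = R + 7*R*l (E(R, l) = 7*R*l + R = R + 7*R*l)
4273*E(-4, 4*o(6, -4) - 2) = 4273*(-4*(1 + 7*(4*(2*(-4)) - 2))) = 4273*(-4*(1 + 7*(4*(-8) - 2))) = 4273*(-4*(1 + 7*(-32 - 2))) = 4273*(-4*(1 + 7*(-34))) = 4273*(-4*(1 - 238)) = 4273*(-4*(-237)) = 4273*948 = 4050804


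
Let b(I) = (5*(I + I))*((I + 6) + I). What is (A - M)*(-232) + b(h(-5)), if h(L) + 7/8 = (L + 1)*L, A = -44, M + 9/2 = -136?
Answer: -222803/16 ≈ -13925.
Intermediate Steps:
M = -281/2 (M = -9/2 - 136 = -281/2 ≈ -140.50)
h(L) = -7/8 + L*(1 + L) (h(L) = -7/8 + (L + 1)*L = -7/8 + (1 + L)*L = -7/8 + L*(1 + L))
b(I) = 10*I*(6 + 2*I) (b(I) = (5*(2*I))*((6 + I) + I) = (10*I)*(6 + 2*I) = 10*I*(6 + 2*I))
(A - M)*(-232) + b(h(-5)) = (-44 - 1*(-281/2))*(-232) + 20*(-7/8 - 5 + (-5)²)*(3 + (-7/8 - 5 + (-5)²)) = (-44 + 281/2)*(-232) + 20*(-7/8 - 5 + 25)*(3 + (-7/8 - 5 + 25)) = (193/2)*(-232) + 20*(153/8)*(3 + 153/8) = -22388 + 20*(153/8)*(177/8) = -22388 + 135405/16 = -222803/16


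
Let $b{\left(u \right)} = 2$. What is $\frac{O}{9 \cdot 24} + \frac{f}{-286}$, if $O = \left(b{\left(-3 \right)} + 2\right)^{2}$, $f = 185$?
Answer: $- \frac{4423}{7722} \approx -0.57278$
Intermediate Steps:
$O = 16$ ($O = \left(2 + 2\right)^{2} = 4^{2} = 16$)
$\frac{O}{9 \cdot 24} + \frac{f}{-286} = \frac{16}{9 \cdot 24} + \frac{185}{-286} = \frac{16}{216} + 185 \left(- \frac{1}{286}\right) = 16 \cdot \frac{1}{216} - \frac{185}{286} = \frac{2}{27} - \frac{185}{286} = - \frac{4423}{7722}$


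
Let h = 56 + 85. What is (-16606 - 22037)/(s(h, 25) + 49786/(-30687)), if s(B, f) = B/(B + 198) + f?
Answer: -133999664733/82507246 ≈ -1624.1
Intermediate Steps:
h = 141
s(B, f) = f + B/(198 + B) (s(B, f) = B/(198 + B) + f = f + B/(198 + B))
(-16606 - 22037)/(s(h, 25) + 49786/(-30687)) = (-16606 - 22037)/((141 + 198*25 + 141*25)/(198 + 141) + 49786/(-30687)) = -38643/((141 + 4950 + 3525)/339 + 49786*(-1/30687)) = -38643/((1/339)*8616 - 49786/30687) = -38643/(2872/113 - 49786/30687) = -38643/82507246/3467631 = -38643*3467631/82507246 = -133999664733/82507246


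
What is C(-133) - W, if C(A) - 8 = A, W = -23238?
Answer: 23113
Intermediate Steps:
C(A) = 8 + A
C(-133) - W = (8 - 133) - 1*(-23238) = -125 + 23238 = 23113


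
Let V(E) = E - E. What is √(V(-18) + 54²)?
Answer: 54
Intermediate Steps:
V(E) = 0
√(V(-18) + 54²) = √(0 + 54²) = √(0 + 2916) = √2916 = 54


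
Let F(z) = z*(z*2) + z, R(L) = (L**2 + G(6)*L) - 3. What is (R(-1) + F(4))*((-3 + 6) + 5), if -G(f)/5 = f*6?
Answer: 1712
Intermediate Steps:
G(f) = -30*f (G(f) = -5*f*6 = -30*f)
R(L) = -3 + L**2 - 180*L (R(L) = (L**2 + (-30*6)*L) - 3 = (L**2 - 180*L) - 3 = -3 + L**2 - 180*L)
F(z) = z + 2*z**2 (F(z) = z*(2*z) + z = 2*z**2 + z = z + 2*z**2)
(R(-1) + F(4))*((-3 + 6) + 5) = ((-3 + (-1)**2 - 180*(-1)) + 4*(1 + 2*4))*((-3 + 6) + 5) = ((-3 + 1 + 180) + 4*(1 + 8))*(3 + 5) = (178 + 4*9)*8 = (178 + 36)*8 = 214*8 = 1712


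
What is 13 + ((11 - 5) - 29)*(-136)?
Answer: 3141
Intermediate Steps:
13 + ((11 - 5) - 29)*(-136) = 13 + (6 - 29)*(-136) = 13 - 23*(-136) = 13 + 3128 = 3141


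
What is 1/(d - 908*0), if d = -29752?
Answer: -1/29752 ≈ -3.3611e-5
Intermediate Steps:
1/(d - 908*0) = 1/(-29752 - 908*0) = 1/(-29752 + 0) = 1/(-29752) = -1/29752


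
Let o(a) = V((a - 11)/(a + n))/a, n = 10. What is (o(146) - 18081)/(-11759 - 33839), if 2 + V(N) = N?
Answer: 137271011/346180016 ≈ 0.39653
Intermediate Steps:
V(N) = -2 + N
o(a) = (-2 + (-11 + a)/(10 + a))/a (o(a) = (-2 + (a - 11)/(a + 10))/a = (-2 + (-11 + a)/(10 + a))/a)
(o(146) - 18081)/(-11759 - 33839) = ((-31 - 1*146)/(146*(10 + 146)) - 18081)/(-11759 - 33839) = ((1/146)*(-31 - 146)/156 - 18081)/(-45598) = ((1/146)*(1/156)*(-177) - 18081)*(-1/45598) = (-59/7592 - 18081)*(-1/45598) = -137271011/7592*(-1/45598) = 137271011/346180016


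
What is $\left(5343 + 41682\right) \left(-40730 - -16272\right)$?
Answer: $-1150137450$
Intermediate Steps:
$\left(5343 + 41682\right) \left(-40730 - -16272\right) = 47025 \left(-40730 + 16272\right) = 47025 \left(-24458\right) = -1150137450$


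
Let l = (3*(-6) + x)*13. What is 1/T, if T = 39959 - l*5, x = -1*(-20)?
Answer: 1/39829 ≈ 2.5107e-5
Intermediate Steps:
x = 20
l = 26 (l = (3*(-6) + 20)*13 = (-18 + 20)*13 = 2*13 = 26)
T = 39829 (T = 39959 - 26*5 = 39959 - 1*130 = 39959 - 130 = 39829)
1/T = 1/39829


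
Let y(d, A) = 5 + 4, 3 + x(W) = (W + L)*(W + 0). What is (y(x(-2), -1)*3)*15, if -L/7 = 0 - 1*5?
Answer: 405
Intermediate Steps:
L = 35 (L = -7*(0 - 1*5) = -7*(0 - 5) = -7*(-5) = 35)
x(W) = -3 + W*(35 + W) (x(W) = -3 + (W + 35)*(W + 0) = -3 + (35 + W)*W = -3 + W*(35 + W))
y(d, A) = 9
(y(x(-2), -1)*3)*15 = (9*3)*15 = 27*15 = 405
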